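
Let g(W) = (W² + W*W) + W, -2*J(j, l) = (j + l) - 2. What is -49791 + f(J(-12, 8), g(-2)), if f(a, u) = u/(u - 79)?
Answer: -3634749/73 ≈ -49791.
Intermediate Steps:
J(j, l) = 1 - j/2 - l/2 (J(j, l) = -((j + l) - 2)/2 = -(-2 + j + l)/2 = 1 - j/2 - l/2)
g(W) = W + 2*W² (g(W) = (W² + W²) + W = 2*W² + W = W + 2*W²)
f(a, u) = u/(-79 + u)
-49791 + f(J(-12, 8), g(-2)) = -49791 + (-2*(1 + 2*(-2)))/(-79 - 2*(1 + 2*(-2))) = -49791 + (-2*(1 - 4))/(-79 - 2*(1 - 4)) = -49791 + (-2*(-3))/(-79 - 2*(-3)) = -49791 + 6/(-79 + 6) = -49791 + 6/(-73) = -49791 + 6*(-1/73) = -49791 - 6/73 = -3634749/73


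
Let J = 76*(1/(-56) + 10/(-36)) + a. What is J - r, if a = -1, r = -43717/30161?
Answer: -83677735/3800286 ≈ -22.019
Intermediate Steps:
r = -43717/30161 (r = -43717*1/30161 = -43717/30161 ≈ -1.4495)
J = -2957/126 (J = 76*(1/(-56) + 10/(-36)) - 1 = 76*(1*(-1/56) + 10*(-1/36)) - 1 = 76*(-1/56 - 5/18) - 1 = 76*(-149/504) - 1 = -2831/126 - 1 = -2957/126 ≈ -23.468)
J - r = -2957/126 - 1*(-43717/30161) = -2957/126 + 43717/30161 = -83677735/3800286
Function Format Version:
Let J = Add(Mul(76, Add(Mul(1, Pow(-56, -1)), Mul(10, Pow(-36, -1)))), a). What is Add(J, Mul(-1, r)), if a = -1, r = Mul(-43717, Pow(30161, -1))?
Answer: Rational(-83677735, 3800286) ≈ -22.019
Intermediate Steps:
r = Rational(-43717, 30161) (r = Mul(-43717, Rational(1, 30161)) = Rational(-43717, 30161) ≈ -1.4495)
J = Rational(-2957, 126) (J = Add(Mul(76, Add(Mul(1, Pow(-56, -1)), Mul(10, Pow(-36, -1)))), -1) = Add(Mul(76, Add(Mul(1, Rational(-1, 56)), Mul(10, Rational(-1, 36)))), -1) = Add(Mul(76, Add(Rational(-1, 56), Rational(-5, 18))), -1) = Add(Mul(76, Rational(-149, 504)), -1) = Add(Rational(-2831, 126), -1) = Rational(-2957, 126) ≈ -23.468)
Add(J, Mul(-1, r)) = Add(Rational(-2957, 126), Mul(-1, Rational(-43717, 30161))) = Add(Rational(-2957, 126), Rational(43717, 30161)) = Rational(-83677735, 3800286)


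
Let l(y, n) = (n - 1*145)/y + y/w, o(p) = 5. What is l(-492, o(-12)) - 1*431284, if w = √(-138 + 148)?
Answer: -53047897/123 - 246*√10/5 ≈ -4.3144e+5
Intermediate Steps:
w = √10 ≈ 3.1623
l(y, n) = (-145 + n)/y + y*√10/10 (l(y, n) = (n - 1*145)/y + y/(√10) = (n - 145)/y + y*(√10/10) = (-145 + n)/y + y*√10/10)
l(-492, o(-12)) - 1*431284 = (-145 + 5 + (⅒)*√10*(-492)²)/(-492) - 1*431284 = -(-145 + 5 + (⅒)*√10*242064)/492 - 431284 = -(-145 + 5 + 121032*√10/5)/492 - 431284 = -(-140 + 121032*√10/5)/492 - 431284 = (35/123 - 246*√10/5) - 431284 = -53047897/123 - 246*√10/5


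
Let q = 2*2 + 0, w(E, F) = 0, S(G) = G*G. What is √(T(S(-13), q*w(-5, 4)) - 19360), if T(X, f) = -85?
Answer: I*√19445 ≈ 139.45*I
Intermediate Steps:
S(G) = G²
q = 4 (q = 4 + 0 = 4)
√(T(S(-13), q*w(-5, 4)) - 19360) = √(-85 - 19360) = √(-19445) = I*√19445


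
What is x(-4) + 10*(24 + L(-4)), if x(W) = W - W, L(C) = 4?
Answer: 280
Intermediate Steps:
x(W) = 0
x(-4) + 10*(24 + L(-4)) = 0 + 10*(24 + 4) = 0 + 10*28 = 0 + 280 = 280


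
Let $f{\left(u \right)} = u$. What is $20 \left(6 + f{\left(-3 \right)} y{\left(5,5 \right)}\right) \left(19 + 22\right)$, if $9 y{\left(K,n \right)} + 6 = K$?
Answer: $\frac{15580}{3} \approx 5193.3$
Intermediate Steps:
$y{\left(K,n \right)} = - \frac{2}{3} + \frac{K}{9}$
$20 \left(6 + f{\left(-3 \right)} y{\left(5,5 \right)}\right) \left(19 + 22\right) = 20 \left(6 - 3 \left(- \frac{2}{3} + \frac{1}{9} \cdot 5\right)\right) \left(19 + 22\right) = 20 \left(6 - 3 \left(- \frac{2}{3} + \frac{5}{9}\right)\right) 41 = 20 \left(6 - - \frac{1}{3}\right) 41 = 20 \left(6 + \frac{1}{3}\right) 41 = 20 \cdot \frac{19}{3} \cdot 41 = \frac{380}{3} \cdot 41 = \frac{15580}{3}$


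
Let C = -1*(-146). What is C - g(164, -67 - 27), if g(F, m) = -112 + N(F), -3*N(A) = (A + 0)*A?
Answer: 27670/3 ≈ 9223.3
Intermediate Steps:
C = 146
N(A) = -A²/3 (N(A) = -(A + 0)*A/3 = -A*A/3 = -A²/3)
g(F, m) = -112 - F²/3
C - g(164, -67 - 27) = 146 - (-112 - ⅓*164²) = 146 - (-112 - ⅓*26896) = 146 - (-112 - 26896/3) = 146 - 1*(-27232/3) = 146 + 27232/3 = 27670/3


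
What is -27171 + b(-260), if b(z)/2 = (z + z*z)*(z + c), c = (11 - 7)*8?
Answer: -30734211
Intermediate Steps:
c = 32 (c = 4*8 = 32)
b(z) = 2*(32 + z)*(z + z²) (b(z) = 2*((z + z*z)*(z + 32)) = 2*((z + z²)*(32 + z)) = 2*((32 + z)*(z + z²)) = 2*(32 + z)*(z + z²))
-27171 + b(-260) = -27171 + 2*(-260)*(32 + (-260)² + 33*(-260)) = -27171 + 2*(-260)*(32 + 67600 - 8580) = -27171 + 2*(-260)*59052 = -27171 - 30707040 = -30734211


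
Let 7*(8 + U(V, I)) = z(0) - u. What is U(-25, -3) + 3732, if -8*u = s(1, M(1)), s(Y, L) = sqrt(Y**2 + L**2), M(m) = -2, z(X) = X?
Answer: 3724 + sqrt(5)/56 ≈ 3724.0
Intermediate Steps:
s(Y, L) = sqrt(L**2 + Y**2)
u = -sqrt(5)/8 (u = -sqrt((-2)**2 + 1**2)/8 = -sqrt(4 + 1)/8 = -sqrt(5)/8 ≈ -0.27951)
U(V, I) = -8 + sqrt(5)/56 (U(V, I) = -8 + (0 - (-1)*sqrt(5)/8)/7 = -8 + (0 + sqrt(5)/8)/7 = -8 + (sqrt(5)/8)/7 = -8 + sqrt(5)/56)
U(-25, -3) + 3732 = (-8 + sqrt(5)/56) + 3732 = 3724 + sqrt(5)/56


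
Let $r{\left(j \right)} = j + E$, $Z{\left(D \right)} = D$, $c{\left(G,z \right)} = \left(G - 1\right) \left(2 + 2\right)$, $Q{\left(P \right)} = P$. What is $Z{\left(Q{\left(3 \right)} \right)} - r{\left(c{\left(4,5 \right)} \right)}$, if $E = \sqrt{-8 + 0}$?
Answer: $-9 - 2 i \sqrt{2} \approx -9.0 - 2.8284 i$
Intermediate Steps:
$c{\left(G,z \right)} = -4 + 4 G$ ($c{\left(G,z \right)} = \left(-1 + G\right) 4 = -4 + 4 G$)
$E = 2 i \sqrt{2}$ ($E = \sqrt{-8} = 2 i \sqrt{2} \approx 2.8284 i$)
$r{\left(j \right)} = j + 2 i \sqrt{2}$
$Z{\left(Q{\left(3 \right)} \right)} - r{\left(c{\left(4,5 \right)} \right)} = 3 - \left(\left(-4 + 4 \cdot 4\right) + 2 i \sqrt{2}\right) = 3 - \left(\left(-4 + 16\right) + 2 i \sqrt{2}\right) = 3 - \left(12 + 2 i \sqrt{2}\right) = -9 - 2 i \sqrt{2}$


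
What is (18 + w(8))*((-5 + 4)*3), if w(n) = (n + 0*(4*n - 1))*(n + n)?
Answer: -438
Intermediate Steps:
w(n) = 2*n**2 (w(n) = (n + 0*(-1 + 4*n))*(2*n) = (n + 0)*(2*n) = n*(2*n) = 2*n**2)
(18 + w(8))*((-5 + 4)*3) = (18 + 2*8**2)*((-5 + 4)*3) = (18 + 2*64)*(-1*3) = (18 + 128)*(-3) = 146*(-3) = -438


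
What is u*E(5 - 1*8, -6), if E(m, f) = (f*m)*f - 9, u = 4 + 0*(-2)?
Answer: -468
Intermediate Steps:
u = 4 (u = 4 + 0 = 4)
E(m, f) = -9 + m*f² (E(m, f) = m*f² - 9 = -9 + m*f²)
u*E(5 - 1*8, -6) = 4*(-9 + (5 - 1*8)*(-6)²) = 4*(-9 + (5 - 8)*36) = 4*(-9 - 3*36) = 4*(-9 - 108) = 4*(-117) = -468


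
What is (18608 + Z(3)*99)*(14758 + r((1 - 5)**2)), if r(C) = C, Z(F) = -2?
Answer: 271989340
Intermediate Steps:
(18608 + Z(3)*99)*(14758 + r((1 - 5)**2)) = (18608 - 2*99)*(14758 + (1 - 5)**2) = (18608 - 198)*(14758 + (-4)**2) = 18410*(14758 + 16) = 18410*14774 = 271989340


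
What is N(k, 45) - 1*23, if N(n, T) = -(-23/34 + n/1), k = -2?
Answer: -691/34 ≈ -20.324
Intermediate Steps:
N(n, T) = 23/34 - n (N(n, T) = -(-23*1/34 + n*1) = -(-23/34 + n) = 23/34 - n)
N(k, 45) - 1*23 = (23/34 - 1*(-2)) - 1*23 = (23/34 + 2) - 23 = 91/34 - 23 = -691/34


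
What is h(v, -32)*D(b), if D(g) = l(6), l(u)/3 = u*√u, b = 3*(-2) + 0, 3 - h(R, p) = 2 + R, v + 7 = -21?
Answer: 522*√6 ≈ 1278.6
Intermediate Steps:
v = -28 (v = -7 - 21 = -28)
h(R, p) = 1 - R (h(R, p) = 3 - (2 + R) = 3 + (-2 - R) = 1 - R)
b = -6 (b = -6 + 0 = -6)
l(u) = 3*u^(3/2) (l(u) = 3*(u*√u) = 3*u^(3/2))
D(g) = 18*√6 (D(g) = 3*6^(3/2) = 3*(6*√6) = 18*√6)
h(v, -32)*D(b) = (1 - 1*(-28))*(18*√6) = (1 + 28)*(18*√6) = 29*(18*√6) = 522*√6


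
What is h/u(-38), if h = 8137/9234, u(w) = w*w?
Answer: 8137/13333896 ≈ 0.00061025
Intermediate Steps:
u(w) = w²
h = 8137/9234 (h = 8137*(1/9234) = 8137/9234 ≈ 0.88120)
h/u(-38) = 8137/(9234*((-38)²)) = (8137/9234)/1444 = (8137/9234)*(1/1444) = 8137/13333896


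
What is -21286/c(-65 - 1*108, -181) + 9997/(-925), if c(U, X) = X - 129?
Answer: 1659048/28675 ≈ 57.857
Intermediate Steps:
c(U, X) = -129 + X
-21286/c(-65 - 1*108, -181) + 9997/(-925) = -21286/(-129 - 181) + 9997/(-925) = -21286/(-310) + 9997*(-1/925) = -21286*(-1/310) - 9997/925 = 10643/155 - 9997/925 = 1659048/28675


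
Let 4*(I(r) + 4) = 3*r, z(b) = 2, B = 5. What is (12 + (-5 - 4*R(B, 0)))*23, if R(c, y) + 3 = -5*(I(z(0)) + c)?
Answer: 1587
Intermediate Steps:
I(r) = -4 + 3*r/4 (I(r) = -4 + (3*r)/4 = -4 + 3*r/4)
R(c, y) = 19/2 - 5*c (R(c, y) = -3 - 5*((-4 + (3/4)*2) + c) = -3 - 5*((-4 + 3/2) + c) = -3 - 5*(-5/2 + c) = -3 + (25/2 - 5*c) = 19/2 - 5*c)
(12 + (-5 - 4*R(B, 0)))*23 = (12 + (-5 - 4*(19/2 - 5*5)))*23 = (12 + (-5 - 4*(19/2 - 25)))*23 = (12 + (-5 - 4*(-31/2)))*23 = (12 + (-5 + 62))*23 = (12 + 57)*23 = 69*23 = 1587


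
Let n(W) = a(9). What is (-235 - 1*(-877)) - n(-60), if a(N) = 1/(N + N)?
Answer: 11555/18 ≈ 641.94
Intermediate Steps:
a(N) = 1/(2*N)
n(W) = 1/18 (n(W) = (½)/9 = (½)*(⅑) = 1/18)
(-235 - 1*(-877)) - n(-60) = (-235 - 1*(-877)) - 1*1/18 = (-235 + 877) - 1/18 = 642 - 1/18 = 11555/18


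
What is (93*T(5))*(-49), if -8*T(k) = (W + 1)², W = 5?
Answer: 41013/2 ≈ 20507.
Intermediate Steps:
T(k) = -9/2 (T(k) = -(5 + 1)²/8 = -⅛*6² = -⅛*36 = -9/2)
(93*T(5))*(-49) = (93*(-9/2))*(-49) = -837/2*(-49) = 41013/2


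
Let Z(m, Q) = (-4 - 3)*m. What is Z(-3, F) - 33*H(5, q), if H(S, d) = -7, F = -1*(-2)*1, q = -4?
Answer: 252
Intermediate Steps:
F = 2 (F = 2*1 = 2)
Z(m, Q) = -7*m
Z(-3, F) - 33*H(5, q) = -7*(-3) - 33*(-7) = 21 + 231 = 252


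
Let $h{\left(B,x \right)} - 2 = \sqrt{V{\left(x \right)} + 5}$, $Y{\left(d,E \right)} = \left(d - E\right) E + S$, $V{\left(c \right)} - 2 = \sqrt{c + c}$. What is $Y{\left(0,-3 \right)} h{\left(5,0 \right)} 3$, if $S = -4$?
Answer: $-78 - 39 \sqrt{7} \approx -181.18$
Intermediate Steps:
$V{\left(c \right)} = 2 + \sqrt{2} \sqrt{c}$ ($V{\left(c \right)} = 2 + \sqrt{c + c} = 2 + \sqrt{2 c} = 2 + \sqrt{2} \sqrt{c}$)
$Y{\left(d,E \right)} = -4 + E \left(d - E\right)$ ($Y{\left(d,E \right)} = \left(d - E\right) E - 4 = E \left(d - E\right) - 4 = -4 + E \left(d - E\right)$)
$h{\left(B,x \right)} = 2 + \sqrt{7 + \sqrt{2} \sqrt{x}}$ ($h{\left(B,x \right)} = 2 + \sqrt{\left(2 + \sqrt{2} \sqrt{x}\right) + 5} = 2 + \sqrt{7 + \sqrt{2} \sqrt{x}}$)
$Y{\left(0,-3 \right)} h{\left(5,0 \right)} 3 = \left(-4 - \left(-3\right)^{2} - 0\right) \left(2 + \sqrt{7 + \sqrt{2} \sqrt{0}}\right) 3 = \left(-4 - 9 + 0\right) \left(2 + \sqrt{7 + \sqrt{2} \cdot 0}\right) 3 = \left(-4 - 9 + 0\right) \left(2 + \sqrt{7 + 0}\right) 3 = - 13 \left(2 + \sqrt{7}\right) 3 = \left(-26 - 13 \sqrt{7}\right) 3 = -78 - 39 \sqrt{7}$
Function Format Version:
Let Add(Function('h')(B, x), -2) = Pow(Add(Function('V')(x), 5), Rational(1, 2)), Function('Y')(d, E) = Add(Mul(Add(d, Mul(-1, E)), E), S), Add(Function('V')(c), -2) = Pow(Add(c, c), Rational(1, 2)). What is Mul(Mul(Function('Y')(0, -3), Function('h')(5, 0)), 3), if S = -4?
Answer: Add(-78, Mul(-39, Pow(7, Rational(1, 2)))) ≈ -181.18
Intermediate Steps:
Function('V')(c) = Add(2, Mul(Pow(2, Rational(1, 2)), Pow(c, Rational(1, 2)))) (Function('V')(c) = Add(2, Pow(Add(c, c), Rational(1, 2))) = Add(2, Pow(Mul(2, c), Rational(1, 2))) = Add(2, Mul(Pow(2, Rational(1, 2)), Pow(c, Rational(1, 2)))))
Function('Y')(d, E) = Add(-4, Mul(E, Add(d, Mul(-1, E)))) (Function('Y')(d, E) = Add(Mul(Add(d, Mul(-1, E)), E), -4) = Add(Mul(E, Add(d, Mul(-1, E))), -4) = Add(-4, Mul(E, Add(d, Mul(-1, E)))))
Function('h')(B, x) = Add(2, Pow(Add(7, Mul(Pow(2, Rational(1, 2)), Pow(x, Rational(1, 2)))), Rational(1, 2))) (Function('h')(B, x) = Add(2, Pow(Add(Add(2, Mul(Pow(2, Rational(1, 2)), Pow(x, Rational(1, 2)))), 5), Rational(1, 2))) = Add(2, Pow(Add(7, Mul(Pow(2, Rational(1, 2)), Pow(x, Rational(1, 2)))), Rational(1, 2))))
Mul(Mul(Function('Y')(0, -3), Function('h')(5, 0)), 3) = Mul(Mul(Add(-4, Mul(-1, Pow(-3, 2)), Mul(-3, 0)), Add(2, Pow(Add(7, Mul(Pow(2, Rational(1, 2)), Pow(0, Rational(1, 2)))), Rational(1, 2)))), 3) = Mul(Mul(Add(-4, Mul(-1, 9), 0), Add(2, Pow(Add(7, Mul(Pow(2, Rational(1, 2)), 0)), Rational(1, 2)))), 3) = Mul(Mul(Add(-4, -9, 0), Add(2, Pow(Add(7, 0), Rational(1, 2)))), 3) = Mul(Mul(-13, Add(2, Pow(7, Rational(1, 2)))), 3) = Mul(Add(-26, Mul(-13, Pow(7, Rational(1, 2)))), 3) = Add(-78, Mul(-39, Pow(7, Rational(1, 2))))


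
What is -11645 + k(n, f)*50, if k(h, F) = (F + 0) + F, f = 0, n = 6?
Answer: -11645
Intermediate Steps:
k(h, F) = 2*F (k(h, F) = F + F = 2*F)
-11645 + k(n, f)*50 = -11645 + (2*0)*50 = -11645 + 0*50 = -11645 + 0 = -11645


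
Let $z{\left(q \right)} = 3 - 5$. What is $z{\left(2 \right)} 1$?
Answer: $-2$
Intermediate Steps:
$z{\left(q \right)} = -2$
$z{\left(2 \right)} 1 = \left(-2\right) 1 = -2$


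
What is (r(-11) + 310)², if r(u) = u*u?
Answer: 185761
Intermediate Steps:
r(u) = u²
(r(-11) + 310)² = ((-11)² + 310)² = (121 + 310)² = 431² = 185761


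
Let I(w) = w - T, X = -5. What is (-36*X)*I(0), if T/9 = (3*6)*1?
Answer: -29160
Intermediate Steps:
T = 162 (T = 9*((3*6)*1) = 9*(18*1) = 9*18 = 162)
I(w) = -162 + w (I(w) = w - 1*162 = w - 162 = -162 + w)
(-36*X)*I(0) = (-36*(-5))*(-162 + 0) = -12*(-15)*(-162) = 180*(-162) = -29160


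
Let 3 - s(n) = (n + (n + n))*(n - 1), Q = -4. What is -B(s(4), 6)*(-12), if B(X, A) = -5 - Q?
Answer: -12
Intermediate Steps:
s(n) = 3 - 3*n*(-1 + n) (s(n) = 3 - (n + (n + n))*(n - 1) = 3 - (n + 2*n)*(-1 + n) = 3 - 3*n*(-1 + n))
B(X, A) = -1 (B(X, A) = -5 - 1*(-4) = -5 + 4 = -1)
-B(s(4), 6)*(-12) = -1*(-1)*(-12) = 1*(-12) = -12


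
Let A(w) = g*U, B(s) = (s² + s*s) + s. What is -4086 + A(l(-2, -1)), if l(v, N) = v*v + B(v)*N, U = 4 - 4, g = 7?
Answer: -4086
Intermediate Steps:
B(s) = s + 2*s² (B(s) = (s² + s²) + s = 2*s² + s = s + 2*s²)
U = 0
l(v, N) = v² + N*v*(1 + 2*v) (l(v, N) = v*v + (v*(1 + 2*v))*N = v² + N*v*(1 + 2*v))
A(w) = 0 (A(w) = 7*0 = 0)
-4086 + A(l(-2, -1)) = -4086 + 0 = -4086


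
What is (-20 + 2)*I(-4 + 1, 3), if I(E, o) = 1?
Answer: -18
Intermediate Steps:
(-20 + 2)*I(-4 + 1, 3) = (-20 + 2)*1 = -18*1 = -18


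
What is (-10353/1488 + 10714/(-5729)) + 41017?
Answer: 116528166005/2841584 ≈ 41008.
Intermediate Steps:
(-10353/1488 + 10714/(-5729)) + 41017 = (-10353*1/1488 + 10714*(-1/5729)) + 41017 = (-3451/496 - 10714/5729) + 41017 = -25084923/2841584 + 41017 = 116528166005/2841584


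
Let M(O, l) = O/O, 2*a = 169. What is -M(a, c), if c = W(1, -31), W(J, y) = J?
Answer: -1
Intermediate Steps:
c = 1
a = 169/2 (a = (1/2)*169 = 169/2 ≈ 84.500)
M(O, l) = 1
-M(a, c) = -1*1 = -1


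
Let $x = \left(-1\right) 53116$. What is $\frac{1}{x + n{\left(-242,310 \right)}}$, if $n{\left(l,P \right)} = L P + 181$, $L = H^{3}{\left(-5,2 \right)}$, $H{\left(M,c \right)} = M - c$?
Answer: $- \frac{1}{159265} \approx -6.2788 \cdot 10^{-6}$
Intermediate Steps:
$L = -343$ ($L = \left(-5 - 2\right)^{3} = \left(-7\right)^{3} = -343$)
$n{\left(l,P \right)} = 181 - 343 P$ ($n{\left(l,P \right)} = - 343 P + 181 = 181 - 343 P$)
$x = -53116$
$\frac{1}{x + n{\left(-242,310 \right)}} = \frac{1}{-53116 + \left(181 - 106330\right)} = \frac{1}{-53116 - 106149} = \frac{1}{-159265} = - \frac{1}{159265}$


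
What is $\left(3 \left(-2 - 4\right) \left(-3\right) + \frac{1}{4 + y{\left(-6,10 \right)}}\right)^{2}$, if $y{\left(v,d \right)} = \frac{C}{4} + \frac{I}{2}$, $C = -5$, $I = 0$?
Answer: $\frac{357604}{121} \approx 2955.4$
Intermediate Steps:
$y{\left(v,d \right)} = - \frac{5}{4}$ ($y{\left(v,d \right)} = - \frac{5}{4} + \frac{0}{2} = \left(-5\right) \frac{1}{4} + 0 \cdot \frac{1}{2} = - \frac{5}{4} + 0 = - \frac{5}{4}$)
$\left(3 \left(-2 - 4\right) \left(-3\right) + \frac{1}{4 + y{\left(-6,10 \right)}}\right)^{2} = \left(3 \left(-2 - 4\right) \left(-3\right) + \frac{1}{4 - \frac{5}{4}}\right)^{2} = \left(3 \left(-2 - 4\right) \left(-3\right) + \frac{1}{\frac{11}{4}}\right)^{2} = \left(3 \left(-6\right) \left(-3\right) + \frac{4}{11}\right)^{2} = \left(\left(-18\right) \left(-3\right) + \frac{4}{11}\right)^{2} = \left(54 + \frac{4}{11}\right)^{2} = \left(\frac{598}{11}\right)^{2} = \frac{357604}{121}$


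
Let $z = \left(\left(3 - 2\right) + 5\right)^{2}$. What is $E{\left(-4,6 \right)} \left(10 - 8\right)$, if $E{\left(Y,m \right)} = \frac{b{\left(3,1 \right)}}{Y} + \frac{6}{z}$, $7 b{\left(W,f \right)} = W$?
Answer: $\frac{5}{42} \approx 0.11905$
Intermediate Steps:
$b{\left(W,f \right)} = \frac{W}{7}$
$z = 36$ ($z = \left(\left(3 - 2\right) + 5\right)^{2} = \left(1 + 5\right)^{2} = 6^{2} = 36$)
$E{\left(Y,m \right)} = \frac{1}{6} + \frac{3}{7 Y}$ ($E{\left(Y,m \right)} = \frac{\frac{1}{7} \cdot 3}{Y} + \frac{6}{36} = \frac{3}{7 Y} + 6 \cdot \frac{1}{36} = \frac{3}{7 Y} + \frac{1}{6} = \frac{1}{6} + \frac{3}{7 Y}$)
$E{\left(-4,6 \right)} \left(10 - 8\right) = \frac{18 + 7 \left(-4\right)}{42 \left(-4\right)} \left(10 - 8\right) = \frac{1}{42} \left(- \frac{1}{4}\right) \left(18 - 28\right) 2 = \frac{1}{42} \left(- \frac{1}{4}\right) \left(-10\right) 2 = \frac{5}{84} \cdot 2 = \frac{5}{42}$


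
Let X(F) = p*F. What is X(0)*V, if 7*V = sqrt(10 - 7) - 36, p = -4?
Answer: 0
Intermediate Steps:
X(F) = -4*F
V = -36/7 + sqrt(3)/7 (V = (sqrt(10 - 7) - 36)/7 = (sqrt(3) - 36)/7 = (-36 + sqrt(3))/7 = -36/7 + sqrt(3)/7 ≈ -4.8954)
X(0)*V = (-4*0)*(-36/7 + sqrt(3)/7) = 0*(-36/7 + sqrt(3)/7) = 0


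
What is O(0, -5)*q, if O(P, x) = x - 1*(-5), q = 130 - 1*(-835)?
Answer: 0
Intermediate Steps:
q = 965 (q = 130 + 835 = 965)
O(P, x) = 5 + x (O(P, x) = x + 5 = 5 + x)
O(0, -5)*q = (5 - 5)*965 = 0*965 = 0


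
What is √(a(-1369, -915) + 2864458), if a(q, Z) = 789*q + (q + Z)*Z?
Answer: √3874177 ≈ 1968.3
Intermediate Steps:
a(q, Z) = 789*q + Z*(Z + q) (a(q, Z) = 789*q + (Z + q)*Z = 789*q + Z*(Z + q))
√(a(-1369, -915) + 2864458) = √(((-915)² + 789*(-1369) - 915*(-1369)) + 2864458) = √((837225 - 1080141 + 1252635) + 2864458) = √(1009719 + 2864458) = √3874177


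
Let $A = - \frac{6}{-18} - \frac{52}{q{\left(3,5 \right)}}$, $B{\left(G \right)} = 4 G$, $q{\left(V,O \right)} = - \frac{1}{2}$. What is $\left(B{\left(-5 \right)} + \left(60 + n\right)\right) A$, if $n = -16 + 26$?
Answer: $\frac{15650}{3} \approx 5216.7$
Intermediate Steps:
$q{\left(V,O \right)} = - \frac{1}{2}$ ($q{\left(V,O \right)} = \left(-1\right) \frac{1}{2} = - \frac{1}{2}$)
$n = 10$
$A = \frac{313}{3}$ ($A = - \frac{6}{-18} - \frac{52}{- \frac{1}{2}} = \left(-6\right) \left(- \frac{1}{18}\right) - -104 = \frac{1}{3} + 104 = \frac{313}{3} \approx 104.33$)
$\left(B{\left(-5 \right)} + \left(60 + n\right)\right) A = \left(4 \left(-5\right) + \left(60 + 10\right)\right) \frac{313}{3} = \left(-20 + 70\right) \frac{313}{3} = 50 \cdot \frac{313}{3} = \frac{15650}{3}$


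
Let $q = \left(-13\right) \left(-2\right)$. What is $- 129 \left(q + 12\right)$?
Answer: $-4902$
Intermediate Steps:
$q = 26$
$- 129 \left(q + 12\right) = - 129 \left(26 + 12\right) = \left(-129\right) 38 = -4902$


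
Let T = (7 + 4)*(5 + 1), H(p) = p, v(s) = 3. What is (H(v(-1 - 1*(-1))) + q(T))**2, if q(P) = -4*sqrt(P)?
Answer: 1065 - 24*sqrt(66) ≈ 870.02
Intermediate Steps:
T = 66 (T = 11*6 = 66)
(H(v(-1 - 1*(-1))) + q(T))**2 = (3 - 4*sqrt(66))**2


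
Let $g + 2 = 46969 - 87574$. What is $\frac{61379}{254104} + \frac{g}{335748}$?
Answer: $\frac{367481263}{3046961064} \approx 0.12061$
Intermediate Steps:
$g = -40607$ ($g = -2 + \left(46969 - 87574\right) = -2 - 40605 = -40607$)
$\frac{61379}{254104} + \frac{g}{335748} = \frac{61379}{254104} - \frac{40607}{335748} = 61379 \cdot \frac{1}{254104} - \frac{5801}{47964} = \frac{61379}{254104} - \frac{5801}{47964} = \frac{367481263}{3046961064}$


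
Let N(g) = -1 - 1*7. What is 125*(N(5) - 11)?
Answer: -2375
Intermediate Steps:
N(g) = -8 (N(g) = -1 - 7 = -8)
125*(N(5) - 11) = 125*(-8 - 11) = 125*(-19) = -2375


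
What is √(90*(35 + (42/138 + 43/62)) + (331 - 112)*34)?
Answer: √5432334879/713 ≈ 103.37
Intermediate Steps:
√(90*(35 + (42/138 + 43/62)) + (331 - 112)*34) = √(90*(35 + (42*(1/138) + 43*(1/62))) + 219*34) = √(90*(35 + (7/23 + 43/62)) + 7446) = √(90*(35 + 1423/1426) + 7446) = √(90*(51333/1426) + 7446) = √(2309985/713 + 7446) = √(7618983/713) = √5432334879/713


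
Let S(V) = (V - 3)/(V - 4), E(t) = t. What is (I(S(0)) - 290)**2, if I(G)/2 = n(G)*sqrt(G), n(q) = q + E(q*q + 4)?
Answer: 21551275/256 - 12325*sqrt(3)/4 ≈ 78848.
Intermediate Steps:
S(V) = (-3 + V)/(-4 + V)
n(q) = 4 + q + q**2 (n(q) = q + (q*q + 4) = q + (q**2 + 4) = q + (4 + q**2) = 4 + q + q**2)
I(G) = 2*sqrt(G)*(4 + G + G**2) (I(G) = 2*((4 + G + G**2)*sqrt(G)) = 2*(sqrt(G)*(4 + G + G**2)) = 2*sqrt(G)*(4 + G + G**2))
(I(S(0)) - 290)**2 = (2*sqrt((-3 + 0)/(-4 + 0))*(4 + (-3 + 0)/(-4 + 0) + ((-3 + 0)/(-4 + 0))**2) - 290)**2 = (2*sqrt(-3/(-4))*(4 - 3/(-4) + (-3/(-4))**2) - 290)**2 = (2*sqrt(-1/4*(-3))*(4 - 1/4*(-3) + (-1/4*(-3))**2) - 290)**2 = (2*sqrt(3/4)*(4 + 3/4 + (3/4)**2) - 290)**2 = (2*(sqrt(3)/2)*(4 + 3/4 + 9/16) - 290)**2 = (2*(sqrt(3)/2)*(85/16) - 290)**2 = (85*sqrt(3)/16 - 290)**2 = (-290 + 85*sqrt(3)/16)**2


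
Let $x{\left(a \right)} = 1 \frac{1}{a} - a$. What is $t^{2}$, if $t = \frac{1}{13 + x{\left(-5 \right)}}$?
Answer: $\frac{25}{7921} \approx 0.0031562$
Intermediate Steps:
$x{\left(a \right)} = \frac{1}{a} - a$
$t = \frac{5}{89}$ ($t = \frac{1}{13 + \left(\frac{1}{-5} - -5\right)} = \frac{1}{13 + \left(- \frac{1}{5} + 5\right)} = \frac{1}{13 + \frac{24}{5}} = \frac{1}{\frac{89}{5}} = \frac{5}{89} \approx 0.05618$)
$t^{2} = \left(\frac{5}{89}\right)^{2} = \frac{25}{7921}$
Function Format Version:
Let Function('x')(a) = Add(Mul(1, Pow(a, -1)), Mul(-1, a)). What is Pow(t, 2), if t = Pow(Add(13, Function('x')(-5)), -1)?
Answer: Rational(25, 7921) ≈ 0.0031562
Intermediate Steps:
Function('x')(a) = Add(Pow(a, -1), Mul(-1, a))
t = Rational(5, 89) (t = Pow(Add(13, Add(Pow(-5, -1), Mul(-1, -5))), -1) = Pow(Add(13, Add(Rational(-1, 5), 5)), -1) = Pow(Add(13, Rational(24, 5)), -1) = Pow(Rational(89, 5), -1) = Rational(5, 89) ≈ 0.056180)
Pow(t, 2) = Pow(Rational(5, 89), 2) = Rational(25, 7921)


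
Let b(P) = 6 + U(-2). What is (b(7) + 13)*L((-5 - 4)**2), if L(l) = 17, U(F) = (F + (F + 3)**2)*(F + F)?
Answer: 391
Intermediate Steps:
U(F) = 2*F*(F + (3 + F)**2) (U(F) = (F + (3 + F)**2)*(2*F) = 2*F*(F + (3 + F)**2))
b(P) = 10 (b(P) = 6 + 2*(-2)*(-2 + (3 - 2)**2) = 6 + 2*(-2)*(-2 + 1**2) = 6 + 2*(-2)*(-2 + 1) = 6 + 2*(-2)*(-1) = 6 + 4 = 10)
(b(7) + 13)*L((-5 - 4)**2) = (10 + 13)*17 = 23*17 = 391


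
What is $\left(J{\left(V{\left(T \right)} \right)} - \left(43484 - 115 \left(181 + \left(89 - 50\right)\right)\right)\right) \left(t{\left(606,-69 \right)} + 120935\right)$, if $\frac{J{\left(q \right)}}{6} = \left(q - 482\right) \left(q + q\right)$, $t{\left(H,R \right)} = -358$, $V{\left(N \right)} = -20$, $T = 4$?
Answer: $12334544792$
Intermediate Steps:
$J{\left(q \right)} = 12 q \left(-482 + q\right)$ ($J{\left(q \right)} = 6 \left(q - 482\right) \left(q + q\right) = 6 \left(-482 + q\right) 2 q = 6 \cdot 2 q \left(-482 + q\right) = 12 q \left(-482 + q\right)$)
$\left(J{\left(V{\left(T \right)} \right)} - \left(43484 - 115 \left(181 + \left(89 - 50\right)\right)\right)\right) \left(t{\left(606,-69 \right)} + 120935\right) = \left(12 \left(-20\right) \left(-482 - 20\right) - \left(43484 - 115 \left(181 + \left(89 - 50\right)\right)\right)\right) \left(-358 + 120935\right) = \left(12 \left(-20\right) \left(-502\right) - \left(43484 - 115 \left(181 + 39\right)\right)\right) 120577 = \left(120480 + \left(-43484 + 115 \cdot 220\right)\right) 120577 = \left(120480 + \left(-43484 + 25300\right)\right) 120577 = \left(120480 - 18184\right) 120577 = 102296 \cdot 120577 = 12334544792$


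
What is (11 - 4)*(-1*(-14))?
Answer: 98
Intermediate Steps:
(11 - 4)*(-1*(-14)) = 7*14 = 98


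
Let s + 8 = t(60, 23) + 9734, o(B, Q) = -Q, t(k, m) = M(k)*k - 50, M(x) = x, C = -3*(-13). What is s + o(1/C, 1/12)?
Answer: 159311/12 ≈ 13276.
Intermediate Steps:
C = 39
t(k, m) = -50 + k² (t(k, m) = k*k - 50 = k² - 50 = -50 + k²)
s = 13276 (s = -8 + ((-50 + 60²) + 9734) = -8 + ((-50 + 3600) + 9734) = -8 + (3550 + 9734) = -8 + 13284 = 13276)
s + o(1/C, 1/12) = 13276 - 1/12 = 159311/12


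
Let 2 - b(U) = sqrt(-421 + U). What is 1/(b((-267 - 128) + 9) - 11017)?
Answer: I/(sqrt(807) - 11015*I) ≈ -9.0785e-5 + 2.3413e-7*I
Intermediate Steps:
b(U) = 2 - sqrt(-421 + U)
1/(b((-267 - 128) + 9) - 11017) = 1/((2 - sqrt(-421 + ((-267 - 128) + 9))) - 11017) = 1/((2 - sqrt(-421 + (-395 + 9))) - 11017) = 1/((2 - sqrt(-421 - 386)) - 11017) = 1/((2 - sqrt(-807)) - 11017) = 1/((2 - I*sqrt(807)) - 11017) = 1/(-11015 - I*sqrt(807))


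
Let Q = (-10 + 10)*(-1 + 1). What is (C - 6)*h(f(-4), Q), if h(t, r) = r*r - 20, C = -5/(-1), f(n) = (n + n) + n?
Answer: 20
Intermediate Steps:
f(n) = 3*n (f(n) = 2*n + n = 3*n)
Q = 0 (Q = 0*0 = 0)
C = 5 (C = -5*(-1) = 5)
h(t, r) = -20 + r**2 (h(t, r) = r**2 - 20 = -20 + r**2)
(C - 6)*h(f(-4), Q) = (5 - 6)*(-20 + 0**2) = -(-20 + 0) = -1*(-20) = 20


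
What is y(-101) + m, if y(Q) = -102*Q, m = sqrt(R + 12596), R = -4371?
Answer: 10302 + 5*sqrt(329) ≈ 10393.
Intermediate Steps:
m = 5*sqrt(329) (m = sqrt(-4371 + 12596) = sqrt(8225) = 5*sqrt(329) ≈ 90.692)
y(-101) + m = -102*(-101) + 5*sqrt(329) = 10302 + 5*sqrt(329)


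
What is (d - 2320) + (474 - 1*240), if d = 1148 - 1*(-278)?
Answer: -660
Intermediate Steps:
d = 1426 (d = 1148 + 278 = 1426)
(d - 2320) + (474 - 1*240) = (1426 - 2320) + (474 - 1*240) = -894 + (474 - 240) = -894 + 234 = -660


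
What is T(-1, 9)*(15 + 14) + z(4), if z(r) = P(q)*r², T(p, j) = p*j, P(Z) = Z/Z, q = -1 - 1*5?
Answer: -245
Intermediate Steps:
q = -6 (q = -1 - 5 = -6)
P(Z) = 1
T(p, j) = j*p
z(r) = r² (z(r) = 1*r² = r²)
T(-1, 9)*(15 + 14) + z(4) = (9*(-1))*(15 + 14) + 4² = -9*29 + 16 = -261 + 16 = -245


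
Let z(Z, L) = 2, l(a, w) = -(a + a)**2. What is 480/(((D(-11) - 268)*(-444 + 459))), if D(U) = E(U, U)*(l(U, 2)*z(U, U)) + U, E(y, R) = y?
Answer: 32/10369 ≈ 0.0030861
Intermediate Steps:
l(a, w) = -4*a**2 (l(a, w) = -(2*a)**2 = -4*a**2)
D(U) = U - 8*U**3 (D(U) = U*(-4*U**2*2) + U = U*(-8*U**2) + U = -8*U**3 + U = U - 8*U**3)
480/(((D(-11) - 268)*(-444 + 459))) = 480/((((-11 - 8*(-11)**3) - 268)*(-444 + 459))) = 480/((((-11 - 8*(-1331)) - 268)*15)) = 480/((((-11 + 10648) - 268)*15)) = 480/(((10637 - 268)*15)) = 480/((10369*15)) = 480/155535 = 480*(1/155535) = 32/10369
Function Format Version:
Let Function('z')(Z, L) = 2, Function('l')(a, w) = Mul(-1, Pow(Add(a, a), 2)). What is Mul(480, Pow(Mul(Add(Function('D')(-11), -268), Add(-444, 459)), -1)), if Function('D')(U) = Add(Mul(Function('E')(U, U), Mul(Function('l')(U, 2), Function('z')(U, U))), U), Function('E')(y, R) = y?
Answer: Rational(32, 10369) ≈ 0.0030861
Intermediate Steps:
Function('l')(a, w) = Mul(-4, Pow(a, 2)) (Function('l')(a, w) = Mul(-1, Pow(Mul(2, a), 2)) = Mul(-1, Mul(4, Pow(a, 2))) = Mul(-4, Pow(a, 2)))
Function('D')(U) = Add(U, Mul(-8, Pow(U, 3))) (Function('D')(U) = Add(Mul(U, Mul(Mul(-4, Pow(U, 2)), 2)), U) = Add(Mul(U, Mul(-8, Pow(U, 2))), U) = Add(Mul(-8, Pow(U, 3)), U) = Add(U, Mul(-8, Pow(U, 3))))
Mul(480, Pow(Mul(Add(Function('D')(-11), -268), Add(-444, 459)), -1)) = Mul(480, Pow(Mul(Add(Add(-11, Mul(-8, Pow(-11, 3))), -268), Add(-444, 459)), -1)) = Mul(480, Pow(Mul(Add(Add(-11, Mul(-8, -1331)), -268), 15), -1)) = Mul(480, Pow(Mul(Add(Add(-11, 10648), -268), 15), -1)) = Mul(480, Pow(Mul(Add(10637, -268), 15), -1)) = Mul(480, Pow(Mul(10369, 15), -1)) = Mul(480, Pow(155535, -1)) = Mul(480, Rational(1, 155535)) = Rational(32, 10369)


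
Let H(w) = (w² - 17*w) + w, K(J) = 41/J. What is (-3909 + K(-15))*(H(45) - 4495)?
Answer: 37435288/3 ≈ 1.2478e+7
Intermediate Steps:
H(w) = w² - 16*w
(-3909 + K(-15))*(H(45) - 4495) = (-3909 + 41/(-15))*(45*(-16 + 45) - 4495) = (-3909 + 41*(-1/15))*(45*29 - 4495) = (-3909 - 41/15)*(1305 - 4495) = -58676/15*(-3190) = 37435288/3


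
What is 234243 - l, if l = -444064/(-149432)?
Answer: 4375369489/18679 ≈ 2.3424e+5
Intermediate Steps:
l = 55508/18679 (l = -444064*(-1/149432) = 55508/18679 ≈ 2.9717)
234243 - l = 234243 - 1*55508/18679 = 234243 - 55508/18679 = 4375369489/18679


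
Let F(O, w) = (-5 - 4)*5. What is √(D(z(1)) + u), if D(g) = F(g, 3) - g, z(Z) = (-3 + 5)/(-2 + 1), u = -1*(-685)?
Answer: √642 ≈ 25.338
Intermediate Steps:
F(O, w) = -45 (F(O, w) = -9*5 = -45)
u = 685
z(Z) = -2 (z(Z) = 2/(-1) = 2*(-1) = -2)
D(g) = -45 - g
√(D(z(1)) + u) = √((-45 - 1*(-2)) + 685) = √((-45 + 2) + 685) = √(-43 + 685) = √642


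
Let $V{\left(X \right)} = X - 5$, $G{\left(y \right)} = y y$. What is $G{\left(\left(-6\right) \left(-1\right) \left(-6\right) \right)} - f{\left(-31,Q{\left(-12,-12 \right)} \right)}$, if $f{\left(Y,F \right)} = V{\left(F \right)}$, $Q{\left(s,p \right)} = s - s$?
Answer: $1301$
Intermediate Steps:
$Q{\left(s,p \right)} = 0$
$G{\left(y \right)} = y^{2}$
$V{\left(X \right)} = -5 + X$
$f{\left(Y,F \right)} = -5 + F$
$G{\left(\left(-6\right) \left(-1\right) \left(-6\right) \right)} - f{\left(-31,Q{\left(-12,-12 \right)} \right)} = \left(\left(-6\right) \left(-1\right) \left(-6\right)\right)^{2} - \left(-5 + 0\right) = \left(6 \left(-6\right)\right)^{2} - -5 = \left(-36\right)^{2} + 5 = 1296 + 5 = 1301$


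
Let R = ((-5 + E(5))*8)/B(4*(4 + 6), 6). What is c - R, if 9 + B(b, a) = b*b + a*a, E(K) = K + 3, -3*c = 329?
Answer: -535355/4881 ≈ -109.68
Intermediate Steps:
c = -329/3 (c = -⅓*329 = -329/3 ≈ -109.67)
E(K) = 3 + K
B(b, a) = -9 + a² + b² (B(b, a) = -9 + (b*b + a*a) = -9 + (b² + a²) = -9 + (a² + b²) = -9 + a² + b²)
R = 24/1627 (R = ((-5 + (3 + 5))*8)/(-9 + 6² + (4*(4 + 6))²) = ((-5 + 8)*8)/(-9 + 36 + (4*10)²) = (3*8)/(-9 + 36 + 40²) = 24/(-9 + 36 + 1600) = 24/1627 ≈ 0.014751)
c - R = -329/3 - 1*24/1627 = -329/3 - 24/1627 = -535355/4881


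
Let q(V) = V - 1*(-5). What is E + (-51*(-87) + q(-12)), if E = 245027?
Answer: 249457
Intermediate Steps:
q(V) = 5 + V (q(V) = V + 5 = 5 + V)
E + (-51*(-87) + q(-12)) = 245027 + (-51*(-87) + (5 - 12)) = 245027 + (4437 - 7) = 245027 + 4430 = 249457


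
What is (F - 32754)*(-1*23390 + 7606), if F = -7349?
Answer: 632985752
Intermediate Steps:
(F - 32754)*(-1*23390 + 7606) = (-7349 - 32754)*(-1*23390 + 7606) = -40103*(-23390 + 7606) = -40103*(-15784) = 632985752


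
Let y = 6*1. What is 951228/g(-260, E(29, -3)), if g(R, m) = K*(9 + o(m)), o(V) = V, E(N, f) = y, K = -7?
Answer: -317076/35 ≈ -9059.3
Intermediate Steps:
y = 6
E(N, f) = 6
g(R, m) = -63 - 7*m (g(R, m) = -7*(9 + m) = -63 - 7*m)
951228/g(-260, E(29, -3)) = 951228/(-63 - 7*6) = 951228/(-63 - 42) = 951228/(-105) = 951228*(-1/105) = -317076/35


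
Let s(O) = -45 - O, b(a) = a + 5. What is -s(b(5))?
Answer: 55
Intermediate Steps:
b(a) = 5 + a
-s(b(5)) = -(-45 - (5 + 5)) = -(-45 - 1*10) = -(-45 - 10) = -1*(-55) = 55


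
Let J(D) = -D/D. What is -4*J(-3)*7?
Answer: 28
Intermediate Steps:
J(D) = -1 (J(D) = -1*1 = -1)
-4*J(-3)*7 = -4*(-1)*7 = 4*7 = 28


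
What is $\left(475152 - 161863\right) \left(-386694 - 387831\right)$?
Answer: $-242650162725$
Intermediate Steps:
$\left(475152 - 161863\right) \left(-386694 - 387831\right) = 313289 \left(-774525\right) = -242650162725$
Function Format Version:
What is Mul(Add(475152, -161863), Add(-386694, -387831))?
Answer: -242650162725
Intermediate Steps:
Mul(Add(475152, -161863), Add(-386694, -387831)) = Mul(313289, -774525) = -242650162725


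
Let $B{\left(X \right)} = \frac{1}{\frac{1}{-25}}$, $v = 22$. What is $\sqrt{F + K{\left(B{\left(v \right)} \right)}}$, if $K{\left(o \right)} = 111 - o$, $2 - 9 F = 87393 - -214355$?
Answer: $\frac{i \sqrt{300522}}{3} \approx 182.73 i$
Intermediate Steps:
$B{\left(X \right)} = -25$ ($B{\left(X \right)} = \frac{1}{- \frac{1}{25}} = -25$)
$F = - \frac{100582}{3}$ ($F = \frac{2}{9} - \frac{87393 - -214355}{9} = \frac{2}{9} - \frac{87393 + 214355}{9} = \frac{2}{9} - \frac{301748}{9} = - \frac{100582}{3} \approx -33527.0$)
$\sqrt{F + K{\left(B{\left(v \right)} \right)}} = \sqrt{- \frac{100582}{3} + \left(111 - -25\right)} = \sqrt{- \frac{100582}{3} + \left(111 + 25\right)} = \sqrt{- \frac{100582}{3} + 136} = \sqrt{- \frac{100174}{3}} = \frac{i \sqrt{300522}}{3}$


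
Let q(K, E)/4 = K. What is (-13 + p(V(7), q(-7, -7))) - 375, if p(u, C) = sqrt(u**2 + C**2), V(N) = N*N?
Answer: -388 + 7*sqrt(65) ≈ -331.56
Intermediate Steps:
q(K, E) = 4*K
V(N) = N**2
p(u, C) = sqrt(C**2 + u**2)
(-13 + p(V(7), q(-7, -7))) - 375 = (-13 + sqrt((4*(-7))**2 + (7**2)**2)) - 375 = (-13 + sqrt((-28)**2 + 49**2)) - 375 = (-13 + sqrt(784 + 2401)) - 375 = (-13 + sqrt(3185)) - 375 = (-13 + 7*sqrt(65)) - 375 = -388 + 7*sqrt(65)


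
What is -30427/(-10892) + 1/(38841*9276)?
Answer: 685157308964/245266815717 ≈ 2.7935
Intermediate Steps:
-30427/(-10892) + 1/(38841*9276) = -30427*(-1/10892) + (1/38841)*(1/9276) = 30427/10892 + 1/360289116 = 685157308964/245266815717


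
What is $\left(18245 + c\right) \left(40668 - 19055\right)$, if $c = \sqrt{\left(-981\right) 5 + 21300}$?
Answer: $394329185 + 21613 \sqrt{16395} \approx 3.971 \cdot 10^{8}$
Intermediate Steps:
$c = \sqrt{16395}$ ($c = \sqrt{-4905 + 21300} = \sqrt{16395} \approx 128.04$)
$\left(18245 + c\right) \left(40668 - 19055\right) = \left(18245 + \sqrt{16395}\right) \left(40668 - 19055\right) = \left(18245 + \sqrt{16395}\right) 21613 = 394329185 + 21613 \sqrt{16395}$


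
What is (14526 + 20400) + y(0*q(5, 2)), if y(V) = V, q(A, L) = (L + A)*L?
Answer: 34926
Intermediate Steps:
q(A, L) = L*(A + L) (q(A, L) = (A + L)*L = L*(A + L))
(14526 + 20400) + y(0*q(5, 2)) = (14526 + 20400) + 0*(2*(5 + 2)) = 34926 + 0*(2*7) = 34926 + 0*14 = 34926 + 0 = 34926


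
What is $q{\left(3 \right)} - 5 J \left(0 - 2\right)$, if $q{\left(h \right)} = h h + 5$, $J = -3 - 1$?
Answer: $-560$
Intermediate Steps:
$J = -4$
$q{\left(h \right)} = 5 + h^{2}$ ($q{\left(h \right)} = h^{2} + 5 = 5 + h^{2}$)
$q{\left(3 \right)} - 5 J \left(0 - 2\right) = \left(5 + 3^{2}\right) \left(-5\right) \left(-4\right) \left(0 - 2\right) = \left(5 + 9\right) 20 \left(-2\right) = 14 \left(-40\right) = -560$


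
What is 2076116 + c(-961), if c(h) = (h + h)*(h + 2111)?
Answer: -134184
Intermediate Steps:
c(h) = 2*h*(2111 + h) (c(h) = (2*h)*(2111 + h) = 2*h*(2111 + h))
2076116 + c(-961) = 2076116 + 2*(-961)*(2111 - 961) = 2076116 + 2*(-961)*1150 = 2076116 - 2210300 = -134184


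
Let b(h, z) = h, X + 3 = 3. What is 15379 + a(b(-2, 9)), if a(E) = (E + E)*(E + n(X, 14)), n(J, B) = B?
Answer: 15331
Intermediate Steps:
X = 0 (X = -3 + 3 = 0)
a(E) = 2*E*(14 + E) (a(E) = (E + E)*(E + 14) = (2*E)*(14 + E) = 2*E*(14 + E))
15379 + a(b(-2, 9)) = 15379 + 2*(-2)*(14 - 2) = 15379 + 2*(-2)*12 = 15379 - 48 = 15331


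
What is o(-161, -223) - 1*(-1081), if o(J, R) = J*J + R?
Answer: 26779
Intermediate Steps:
o(J, R) = R + J² (o(J, R) = J² + R = R + J²)
o(-161, -223) - 1*(-1081) = (-223 + (-161)²) - 1*(-1081) = (-223 + 25921) + 1081 = 25698 + 1081 = 26779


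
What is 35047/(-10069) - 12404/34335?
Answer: -189747803/49388445 ≈ -3.8419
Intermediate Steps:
35047/(-10069) - 12404/34335 = 35047*(-1/10069) - 12404*1/34335 = -35047/10069 - 1772/4905 = -189747803/49388445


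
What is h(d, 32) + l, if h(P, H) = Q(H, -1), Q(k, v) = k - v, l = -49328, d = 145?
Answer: -49295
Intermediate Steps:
h(P, H) = 1 + H (h(P, H) = H - 1*(-1) = H + 1 = 1 + H)
h(d, 32) + l = (1 + 32) - 49328 = 33 - 49328 = -49295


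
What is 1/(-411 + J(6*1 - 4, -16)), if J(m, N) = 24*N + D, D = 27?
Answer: -1/768 ≈ -0.0013021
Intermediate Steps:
J(m, N) = 27 + 24*N (J(m, N) = 24*N + 27 = 27 + 24*N)
1/(-411 + J(6*1 - 4, -16)) = 1/(-411 + (27 + 24*(-16))) = 1/(-411 + (27 - 384)) = 1/(-411 - 357) = 1/(-768) = -1/768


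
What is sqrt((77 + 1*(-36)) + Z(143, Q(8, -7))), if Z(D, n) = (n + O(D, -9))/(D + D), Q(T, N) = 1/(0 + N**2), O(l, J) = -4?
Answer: sqrt(972026)/154 ≈ 6.4020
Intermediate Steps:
Q(T, N) = N**(-2) (Q(T, N) = 1/(N**2) = N**(-2))
Z(D, n) = (-4 + n)/(2*D) (Z(D, n) = (n - 4)/(D + D) = (-4 + n)/((2*D)) = (-4 + n)*(1/(2*D)) = (-4 + n)/(2*D))
sqrt((77 + 1*(-36)) + Z(143, Q(8, -7))) = sqrt((77 + 1*(-36)) + (1/2)*(-4 + (-7)**(-2))/143) = sqrt((77 - 36) + (1/2)*(1/143)*(-4 + 1/49)) = sqrt(41 + (1/2)*(1/143)*(-195/49)) = sqrt(41 - 15/1078) = sqrt(44183/1078) = sqrt(972026)/154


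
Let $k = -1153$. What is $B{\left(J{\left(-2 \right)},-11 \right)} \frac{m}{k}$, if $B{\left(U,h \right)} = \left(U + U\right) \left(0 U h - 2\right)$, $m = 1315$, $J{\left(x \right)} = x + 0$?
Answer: $- \frac{10520}{1153} \approx -9.124$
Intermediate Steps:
$J{\left(x \right)} = x$
$B{\left(U,h \right)} = - 4 U$ ($B{\left(U,h \right)} = 2 U \left(0 h - 2\right) = 2 U \left(0 - 2\right) = 2 U \left(-2\right) = - 4 U$)
$B{\left(J{\left(-2 \right)},-11 \right)} \frac{m}{k} = \left(-4\right) \left(-2\right) \frac{1315}{-1153} = 8 \cdot 1315 \left(- \frac{1}{1153}\right) = 8 \left(- \frac{1315}{1153}\right) = - \frac{10520}{1153}$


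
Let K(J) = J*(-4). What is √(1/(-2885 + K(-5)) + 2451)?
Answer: 11*√166267410/2865 ≈ 49.508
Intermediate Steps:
K(J) = -4*J
√(1/(-2885 + K(-5)) + 2451) = √(1/(-2885 - 4*(-5)) + 2451) = √(1/(-2885 + 20) + 2451) = √(1/(-2865) + 2451) = √(-1/2865 + 2451) = √(7022114/2865) = 11*√166267410/2865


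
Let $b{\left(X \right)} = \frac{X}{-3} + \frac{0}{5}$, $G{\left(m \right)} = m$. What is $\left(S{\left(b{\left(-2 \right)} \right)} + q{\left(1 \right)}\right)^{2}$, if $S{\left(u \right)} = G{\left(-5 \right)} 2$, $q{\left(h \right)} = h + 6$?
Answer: $9$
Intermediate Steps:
$q{\left(h \right)} = 6 + h$
$b{\left(X \right)} = - \frac{X}{3}$ ($b{\left(X \right)} = X \left(- \frac{1}{3}\right) + 0 \cdot \frac{1}{5} = - \frac{X}{3} + 0 = - \frac{X}{3}$)
$S{\left(u \right)} = -10$ ($S{\left(u \right)} = \left(-5\right) 2 = -10$)
$\left(S{\left(b{\left(-2 \right)} \right)} + q{\left(1 \right)}\right)^{2} = \left(-10 + \left(6 + 1\right)\right)^{2} = \left(-10 + 7\right)^{2} = \left(-3\right)^{2} = 9$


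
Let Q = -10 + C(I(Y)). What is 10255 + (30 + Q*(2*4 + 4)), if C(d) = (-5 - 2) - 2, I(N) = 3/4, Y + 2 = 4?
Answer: 10057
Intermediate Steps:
Y = 2 (Y = -2 + 4 = 2)
I(N) = ¾ (I(N) = 3*(¼) = ¾)
C(d) = -9 (C(d) = -7 - 2 = -9)
Q = -19 (Q = -10 - 9 = -19)
10255 + (30 + Q*(2*4 + 4)) = 10255 + (30 - 19*(2*4 + 4)) = 10255 + (30 - 19*(8 + 4)) = 10255 + (30 - 19*12) = 10255 + (30 - 228) = 10255 - 198 = 10057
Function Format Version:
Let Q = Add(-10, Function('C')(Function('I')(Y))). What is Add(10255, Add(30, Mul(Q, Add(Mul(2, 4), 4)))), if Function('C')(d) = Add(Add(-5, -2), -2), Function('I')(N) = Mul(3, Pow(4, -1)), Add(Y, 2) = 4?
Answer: 10057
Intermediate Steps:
Y = 2 (Y = Add(-2, 4) = 2)
Function('I')(N) = Rational(3, 4) (Function('I')(N) = Mul(3, Rational(1, 4)) = Rational(3, 4))
Function('C')(d) = -9 (Function('C')(d) = Add(-7, -2) = -9)
Q = -19 (Q = Add(-10, -9) = -19)
Add(10255, Add(30, Mul(Q, Add(Mul(2, 4), 4)))) = Add(10255, Add(30, Mul(-19, Add(Mul(2, 4), 4)))) = Add(10255, Add(30, Mul(-19, Add(8, 4)))) = Add(10255, Add(30, Mul(-19, 12))) = Add(10255, Add(30, -228)) = Add(10255, -198) = 10057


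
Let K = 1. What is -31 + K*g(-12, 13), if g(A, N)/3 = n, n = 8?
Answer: -7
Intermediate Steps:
g(A, N) = 24 (g(A, N) = 3*8 = 24)
-31 + K*g(-12, 13) = -31 + 1*24 = -31 + 24 = -7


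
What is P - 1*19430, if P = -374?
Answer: -19804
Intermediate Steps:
P - 1*19430 = -374 - 1*19430 = -374 - 19430 = -19804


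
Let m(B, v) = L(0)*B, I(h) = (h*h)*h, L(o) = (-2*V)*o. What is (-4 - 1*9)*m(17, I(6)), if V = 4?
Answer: 0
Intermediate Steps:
L(o) = -8*o (L(o) = (-2*4)*o = -8*o)
I(h) = h³ (I(h) = h²*h = h³)
m(B, v) = 0 (m(B, v) = (-8*0)*B = 0*B = 0)
(-4 - 1*9)*m(17, I(6)) = (-4 - 1*9)*0 = (-4 - 9)*0 = -13*0 = 0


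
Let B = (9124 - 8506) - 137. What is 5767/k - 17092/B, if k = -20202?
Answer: -723631/20202 ≈ -35.820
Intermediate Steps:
B = 481 (B = 618 - 137 = 481)
5767/k - 17092/B = 5767/(-20202) - 17092/481 = 5767*(-1/20202) - 17092*1/481 = -5767/20202 - 17092/481 = -723631/20202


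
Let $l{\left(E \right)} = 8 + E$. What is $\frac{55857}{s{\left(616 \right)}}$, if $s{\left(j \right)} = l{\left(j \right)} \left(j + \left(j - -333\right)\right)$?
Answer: $\frac{18619}{325520} \approx 0.057198$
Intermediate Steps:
$s{\left(j \right)} = \left(8 + j\right) \left(333 + 2 j\right)$ ($s{\left(j \right)} = \left(8 + j\right) \left(j + \left(j - -333\right)\right) = \left(8 + j\right) \left(j + \left(j + 333\right)\right) = \left(8 + j\right) \left(j + \left(333 + j\right)\right) = \left(8 + j\right) \left(333 + 2 j\right)$)
$\frac{55857}{s{\left(616 \right)}} = \frac{55857}{\left(8 + 616\right) \left(333 + 2 \cdot 616\right)} = \frac{55857}{624 \left(333 + 1232\right)} = \frac{55857}{624 \cdot 1565} = \frac{55857}{976560} = 55857 \cdot \frac{1}{976560} = \frac{18619}{325520}$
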